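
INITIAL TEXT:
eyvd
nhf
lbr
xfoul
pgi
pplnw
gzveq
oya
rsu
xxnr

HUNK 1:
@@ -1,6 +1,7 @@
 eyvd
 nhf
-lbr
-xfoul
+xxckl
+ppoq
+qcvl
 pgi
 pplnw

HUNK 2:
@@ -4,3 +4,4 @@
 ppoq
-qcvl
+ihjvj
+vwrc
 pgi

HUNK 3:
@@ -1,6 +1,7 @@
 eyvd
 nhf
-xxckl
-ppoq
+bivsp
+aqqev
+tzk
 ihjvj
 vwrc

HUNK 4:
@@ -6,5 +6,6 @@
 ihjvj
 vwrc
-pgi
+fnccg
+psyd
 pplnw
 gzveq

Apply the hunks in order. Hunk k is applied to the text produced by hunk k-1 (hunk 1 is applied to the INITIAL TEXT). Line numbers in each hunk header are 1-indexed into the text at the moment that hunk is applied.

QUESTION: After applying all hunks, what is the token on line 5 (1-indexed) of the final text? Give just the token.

Answer: tzk

Derivation:
Hunk 1: at line 1 remove [lbr,xfoul] add [xxckl,ppoq,qcvl] -> 11 lines: eyvd nhf xxckl ppoq qcvl pgi pplnw gzveq oya rsu xxnr
Hunk 2: at line 4 remove [qcvl] add [ihjvj,vwrc] -> 12 lines: eyvd nhf xxckl ppoq ihjvj vwrc pgi pplnw gzveq oya rsu xxnr
Hunk 3: at line 1 remove [xxckl,ppoq] add [bivsp,aqqev,tzk] -> 13 lines: eyvd nhf bivsp aqqev tzk ihjvj vwrc pgi pplnw gzveq oya rsu xxnr
Hunk 4: at line 6 remove [pgi] add [fnccg,psyd] -> 14 lines: eyvd nhf bivsp aqqev tzk ihjvj vwrc fnccg psyd pplnw gzveq oya rsu xxnr
Final line 5: tzk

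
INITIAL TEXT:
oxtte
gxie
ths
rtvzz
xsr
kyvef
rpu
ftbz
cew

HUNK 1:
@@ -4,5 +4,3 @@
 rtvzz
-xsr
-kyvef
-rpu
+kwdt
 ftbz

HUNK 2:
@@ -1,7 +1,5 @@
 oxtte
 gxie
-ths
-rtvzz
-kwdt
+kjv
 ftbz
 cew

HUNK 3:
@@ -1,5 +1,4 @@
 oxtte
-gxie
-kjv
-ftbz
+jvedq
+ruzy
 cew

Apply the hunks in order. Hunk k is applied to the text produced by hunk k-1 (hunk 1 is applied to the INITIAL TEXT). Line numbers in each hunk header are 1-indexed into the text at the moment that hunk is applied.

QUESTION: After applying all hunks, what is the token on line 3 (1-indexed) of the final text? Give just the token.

Hunk 1: at line 4 remove [xsr,kyvef,rpu] add [kwdt] -> 7 lines: oxtte gxie ths rtvzz kwdt ftbz cew
Hunk 2: at line 1 remove [ths,rtvzz,kwdt] add [kjv] -> 5 lines: oxtte gxie kjv ftbz cew
Hunk 3: at line 1 remove [gxie,kjv,ftbz] add [jvedq,ruzy] -> 4 lines: oxtte jvedq ruzy cew
Final line 3: ruzy

Answer: ruzy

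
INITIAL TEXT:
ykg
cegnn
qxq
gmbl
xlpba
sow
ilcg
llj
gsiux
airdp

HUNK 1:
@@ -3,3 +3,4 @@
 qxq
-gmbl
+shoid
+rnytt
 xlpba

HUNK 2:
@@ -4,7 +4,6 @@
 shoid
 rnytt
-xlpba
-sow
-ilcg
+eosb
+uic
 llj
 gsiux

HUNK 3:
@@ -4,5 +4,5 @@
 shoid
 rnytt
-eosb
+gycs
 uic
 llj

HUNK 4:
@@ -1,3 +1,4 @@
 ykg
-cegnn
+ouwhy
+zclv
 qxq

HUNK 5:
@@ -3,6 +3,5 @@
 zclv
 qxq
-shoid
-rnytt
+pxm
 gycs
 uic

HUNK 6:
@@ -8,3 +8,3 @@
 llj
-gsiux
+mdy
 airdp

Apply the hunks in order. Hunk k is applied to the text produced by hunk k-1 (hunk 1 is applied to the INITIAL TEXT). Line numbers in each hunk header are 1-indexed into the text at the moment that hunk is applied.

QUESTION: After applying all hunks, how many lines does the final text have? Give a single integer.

Answer: 10

Derivation:
Hunk 1: at line 3 remove [gmbl] add [shoid,rnytt] -> 11 lines: ykg cegnn qxq shoid rnytt xlpba sow ilcg llj gsiux airdp
Hunk 2: at line 4 remove [xlpba,sow,ilcg] add [eosb,uic] -> 10 lines: ykg cegnn qxq shoid rnytt eosb uic llj gsiux airdp
Hunk 3: at line 4 remove [eosb] add [gycs] -> 10 lines: ykg cegnn qxq shoid rnytt gycs uic llj gsiux airdp
Hunk 4: at line 1 remove [cegnn] add [ouwhy,zclv] -> 11 lines: ykg ouwhy zclv qxq shoid rnytt gycs uic llj gsiux airdp
Hunk 5: at line 3 remove [shoid,rnytt] add [pxm] -> 10 lines: ykg ouwhy zclv qxq pxm gycs uic llj gsiux airdp
Hunk 6: at line 8 remove [gsiux] add [mdy] -> 10 lines: ykg ouwhy zclv qxq pxm gycs uic llj mdy airdp
Final line count: 10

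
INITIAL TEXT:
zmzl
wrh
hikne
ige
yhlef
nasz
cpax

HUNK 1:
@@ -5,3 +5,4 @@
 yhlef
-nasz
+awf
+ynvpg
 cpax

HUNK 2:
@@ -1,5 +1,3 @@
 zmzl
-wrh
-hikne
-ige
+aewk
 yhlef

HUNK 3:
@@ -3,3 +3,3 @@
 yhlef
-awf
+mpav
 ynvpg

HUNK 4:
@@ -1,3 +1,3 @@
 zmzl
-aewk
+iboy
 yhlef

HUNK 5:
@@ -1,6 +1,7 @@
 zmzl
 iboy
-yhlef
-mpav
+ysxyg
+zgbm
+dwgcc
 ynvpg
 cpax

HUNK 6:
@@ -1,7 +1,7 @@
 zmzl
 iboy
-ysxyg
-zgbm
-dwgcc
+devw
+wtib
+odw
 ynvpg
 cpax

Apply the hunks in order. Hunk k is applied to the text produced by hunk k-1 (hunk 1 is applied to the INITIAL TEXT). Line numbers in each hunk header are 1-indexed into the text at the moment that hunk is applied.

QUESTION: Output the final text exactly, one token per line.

Hunk 1: at line 5 remove [nasz] add [awf,ynvpg] -> 8 lines: zmzl wrh hikne ige yhlef awf ynvpg cpax
Hunk 2: at line 1 remove [wrh,hikne,ige] add [aewk] -> 6 lines: zmzl aewk yhlef awf ynvpg cpax
Hunk 3: at line 3 remove [awf] add [mpav] -> 6 lines: zmzl aewk yhlef mpav ynvpg cpax
Hunk 4: at line 1 remove [aewk] add [iboy] -> 6 lines: zmzl iboy yhlef mpav ynvpg cpax
Hunk 5: at line 1 remove [yhlef,mpav] add [ysxyg,zgbm,dwgcc] -> 7 lines: zmzl iboy ysxyg zgbm dwgcc ynvpg cpax
Hunk 6: at line 1 remove [ysxyg,zgbm,dwgcc] add [devw,wtib,odw] -> 7 lines: zmzl iboy devw wtib odw ynvpg cpax

Answer: zmzl
iboy
devw
wtib
odw
ynvpg
cpax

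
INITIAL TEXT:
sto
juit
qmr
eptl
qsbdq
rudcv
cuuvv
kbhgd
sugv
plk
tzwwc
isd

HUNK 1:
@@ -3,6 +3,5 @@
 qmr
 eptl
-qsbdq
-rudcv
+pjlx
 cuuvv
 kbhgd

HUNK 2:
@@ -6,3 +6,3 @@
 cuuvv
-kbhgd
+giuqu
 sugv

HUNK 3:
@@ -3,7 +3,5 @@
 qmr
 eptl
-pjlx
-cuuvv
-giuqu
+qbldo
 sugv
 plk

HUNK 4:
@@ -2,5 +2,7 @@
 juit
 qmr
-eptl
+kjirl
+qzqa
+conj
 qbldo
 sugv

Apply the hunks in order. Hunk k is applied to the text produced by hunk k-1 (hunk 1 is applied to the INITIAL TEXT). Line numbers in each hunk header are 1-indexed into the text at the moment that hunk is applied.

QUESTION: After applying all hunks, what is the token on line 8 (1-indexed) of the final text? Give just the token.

Answer: sugv

Derivation:
Hunk 1: at line 3 remove [qsbdq,rudcv] add [pjlx] -> 11 lines: sto juit qmr eptl pjlx cuuvv kbhgd sugv plk tzwwc isd
Hunk 2: at line 6 remove [kbhgd] add [giuqu] -> 11 lines: sto juit qmr eptl pjlx cuuvv giuqu sugv plk tzwwc isd
Hunk 3: at line 3 remove [pjlx,cuuvv,giuqu] add [qbldo] -> 9 lines: sto juit qmr eptl qbldo sugv plk tzwwc isd
Hunk 4: at line 2 remove [eptl] add [kjirl,qzqa,conj] -> 11 lines: sto juit qmr kjirl qzqa conj qbldo sugv plk tzwwc isd
Final line 8: sugv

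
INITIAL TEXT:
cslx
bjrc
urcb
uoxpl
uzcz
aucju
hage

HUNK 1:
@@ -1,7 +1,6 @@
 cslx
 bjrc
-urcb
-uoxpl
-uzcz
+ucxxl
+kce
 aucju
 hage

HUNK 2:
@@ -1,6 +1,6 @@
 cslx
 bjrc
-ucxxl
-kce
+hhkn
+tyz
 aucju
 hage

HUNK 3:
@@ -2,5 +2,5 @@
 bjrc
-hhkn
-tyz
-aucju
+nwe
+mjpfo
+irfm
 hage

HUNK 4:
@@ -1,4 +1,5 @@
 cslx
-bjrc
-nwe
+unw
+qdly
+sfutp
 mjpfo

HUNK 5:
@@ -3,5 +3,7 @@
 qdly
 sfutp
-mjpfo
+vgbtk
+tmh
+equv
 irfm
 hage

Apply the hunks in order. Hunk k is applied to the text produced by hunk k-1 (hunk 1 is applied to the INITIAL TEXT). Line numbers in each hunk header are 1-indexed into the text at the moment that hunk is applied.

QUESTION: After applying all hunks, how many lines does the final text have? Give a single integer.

Hunk 1: at line 1 remove [urcb,uoxpl,uzcz] add [ucxxl,kce] -> 6 lines: cslx bjrc ucxxl kce aucju hage
Hunk 2: at line 1 remove [ucxxl,kce] add [hhkn,tyz] -> 6 lines: cslx bjrc hhkn tyz aucju hage
Hunk 3: at line 2 remove [hhkn,tyz,aucju] add [nwe,mjpfo,irfm] -> 6 lines: cslx bjrc nwe mjpfo irfm hage
Hunk 4: at line 1 remove [bjrc,nwe] add [unw,qdly,sfutp] -> 7 lines: cslx unw qdly sfutp mjpfo irfm hage
Hunk 5: at line 3 remove [mjpfo] add [vgbtk,tmh,equv] -> 9 lines: cslx unw qdly sfutp vgbtk tmh equv irfm hage
Final line count: 9

Answer: 9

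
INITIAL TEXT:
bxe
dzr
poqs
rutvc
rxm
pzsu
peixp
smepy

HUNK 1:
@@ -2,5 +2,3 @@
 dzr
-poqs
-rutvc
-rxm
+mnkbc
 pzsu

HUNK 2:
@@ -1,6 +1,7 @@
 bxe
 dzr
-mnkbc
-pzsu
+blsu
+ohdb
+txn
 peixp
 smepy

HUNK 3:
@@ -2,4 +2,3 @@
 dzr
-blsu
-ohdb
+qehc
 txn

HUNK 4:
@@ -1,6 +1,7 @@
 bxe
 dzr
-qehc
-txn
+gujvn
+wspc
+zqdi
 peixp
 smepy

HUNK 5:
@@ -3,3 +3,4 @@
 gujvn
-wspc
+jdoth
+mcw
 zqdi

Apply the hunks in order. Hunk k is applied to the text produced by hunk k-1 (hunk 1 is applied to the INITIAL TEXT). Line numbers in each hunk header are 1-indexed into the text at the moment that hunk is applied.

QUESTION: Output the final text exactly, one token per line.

Hunk 1: at line 2 remove [poqs,rutvc,rxm] add [mnkbc] -> 6 lines: bxe dzr mnkbc pzsu peixp smepy
Hunk 2: at line 1 remove [mnkbc,pzsu] add [blsu,ohdb,txn] -> 7 lines: bxe dzr blsu ohdb txn peixp smepy
Hunk 3: at line 2 remove [blsu,ohdb] add [qehc] -> 6 lines: bxe dzr qehc txn peixp smepy
Hunk 4: at line 1 remove [qehc,txn] add [gujvn,wspc,zqdi] -> 7 lines: bxe dzr gujvn wspc zqdi peixp smepy
Hunk 5: at line 3 remove [wspc] add [jdoth,mcw] -> 8 lines: bxe dzr gujvn jdoth mcw zqdi peixp smepy

Answer: bxe
dzr
gujvn
jdoth
mcw
zqdi
peixp
smepy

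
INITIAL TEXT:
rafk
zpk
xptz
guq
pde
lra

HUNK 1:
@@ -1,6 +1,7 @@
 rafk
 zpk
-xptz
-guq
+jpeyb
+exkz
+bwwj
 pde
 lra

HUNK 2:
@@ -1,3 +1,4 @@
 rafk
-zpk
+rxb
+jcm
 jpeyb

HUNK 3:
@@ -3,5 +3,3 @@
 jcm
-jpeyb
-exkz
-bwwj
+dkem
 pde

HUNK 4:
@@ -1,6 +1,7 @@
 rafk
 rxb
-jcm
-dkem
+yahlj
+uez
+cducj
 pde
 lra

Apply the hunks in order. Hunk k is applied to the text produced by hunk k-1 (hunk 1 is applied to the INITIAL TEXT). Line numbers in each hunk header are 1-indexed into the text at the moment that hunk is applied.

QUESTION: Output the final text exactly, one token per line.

Hunk 1: at line 1 remove [xptz,guq] add [jpeyb,exkz,bwwj] -> 7 lines: rafk zpk jpeyb exkz bwwj pde lra
Hunk 2: at line 1 remove [zpk] add [rxb,jcm] -> 8 lines: rafk rxb jcm jpeyb exkz bwwj pde lra
Hunk 3: at line 3 remove [jpeyb,exkz,bwwj] add [dkem] -> 6 lines: rafk rxb jcm dkem pde lra
Hunk 4: at line 1 remove [jcm,dkem] add [yahlj,uez,cducj] -> 7 lines: rafk rxb yahlj uez cducj pde lra

Answer: rafk
rxb
yahlj
uez
cducj
pde
lra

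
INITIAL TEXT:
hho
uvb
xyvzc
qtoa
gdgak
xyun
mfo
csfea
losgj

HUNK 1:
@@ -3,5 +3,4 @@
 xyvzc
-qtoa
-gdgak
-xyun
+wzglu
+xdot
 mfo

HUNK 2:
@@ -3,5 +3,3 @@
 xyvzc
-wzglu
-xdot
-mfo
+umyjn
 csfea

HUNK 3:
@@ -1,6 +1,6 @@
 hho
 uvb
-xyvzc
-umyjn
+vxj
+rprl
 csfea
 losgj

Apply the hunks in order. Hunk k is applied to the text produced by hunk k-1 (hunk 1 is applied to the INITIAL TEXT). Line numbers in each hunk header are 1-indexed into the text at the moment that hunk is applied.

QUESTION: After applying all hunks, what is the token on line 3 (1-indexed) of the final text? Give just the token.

Hunk 1: at line 3 remove [qtoa,gdgak,xyun] add [wzglu,xdot] -> 8 lines: hho uvb xyvzc wzglu xdot mfo csfea losgj
Hunk 2: at line 3 remove [wzglu,xdot,mfo] add [umyjn] -> 6 lines: hho uvb xyvzc umyjn csfea losgj
Hunk 3: at line 1 remove [xyvzc,umyjn] add [vxj,rprl] -> 6 lines: hho uvb vxj rprl csfea losgj
Final line 3: vxj

Answer: vxj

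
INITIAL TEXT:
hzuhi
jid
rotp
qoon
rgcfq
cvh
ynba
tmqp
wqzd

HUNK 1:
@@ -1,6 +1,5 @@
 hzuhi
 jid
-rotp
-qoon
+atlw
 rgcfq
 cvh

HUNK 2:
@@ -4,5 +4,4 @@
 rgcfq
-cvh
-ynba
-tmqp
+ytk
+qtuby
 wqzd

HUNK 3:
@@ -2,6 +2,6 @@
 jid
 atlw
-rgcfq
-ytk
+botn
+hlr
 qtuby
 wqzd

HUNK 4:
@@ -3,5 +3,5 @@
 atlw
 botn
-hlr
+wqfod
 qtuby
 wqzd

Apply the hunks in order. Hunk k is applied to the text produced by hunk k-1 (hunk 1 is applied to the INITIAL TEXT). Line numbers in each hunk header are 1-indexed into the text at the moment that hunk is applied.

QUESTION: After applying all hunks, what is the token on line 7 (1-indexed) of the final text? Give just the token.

Answer: wqzd

Derivation:
Hunk 1: at line 1 remove [rotp,qoon] add [atlw] -> 8 lines: hzuhi jid atlw rgcfq cvh ynba tmqp wqzd
Hunk 2: at line 4 remove [cvh,ynba,tmqp] add [ytk,qtuby] -> 7 lines: hzuhi jid atlw rgcfq ytk qtuby wqzd
Hunk 3: at line 2 remove [rgcfq,ytk] add [botn,hlr] -> 7 lines: hzuhi jid atlw botn hlr qtuby wqzd
Hunk 4: at line 3 remove [hlr] add [wqfod] -> 7 lines: hzuhi jid atlw botn wqfod qtuby wqzd
Final line 7: wqzd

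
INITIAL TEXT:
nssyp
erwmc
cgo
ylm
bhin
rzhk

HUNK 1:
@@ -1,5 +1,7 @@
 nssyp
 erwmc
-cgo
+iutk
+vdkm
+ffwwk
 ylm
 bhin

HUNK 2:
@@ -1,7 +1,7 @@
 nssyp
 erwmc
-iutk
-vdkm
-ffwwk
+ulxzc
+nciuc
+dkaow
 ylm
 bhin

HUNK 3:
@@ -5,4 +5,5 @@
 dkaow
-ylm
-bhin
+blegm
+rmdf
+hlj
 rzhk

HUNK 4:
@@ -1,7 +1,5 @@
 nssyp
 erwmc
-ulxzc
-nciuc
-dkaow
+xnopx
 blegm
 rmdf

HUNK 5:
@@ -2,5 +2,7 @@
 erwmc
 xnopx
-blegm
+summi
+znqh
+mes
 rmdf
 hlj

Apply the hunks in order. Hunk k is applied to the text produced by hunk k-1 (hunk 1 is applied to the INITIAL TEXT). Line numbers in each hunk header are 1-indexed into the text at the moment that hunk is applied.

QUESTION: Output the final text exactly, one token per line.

Hunk 1: at line 1 remove [cgo] add [iutk,vdkm,ffwwk] -> 8 lines: nssyp erwmc iutk vdkm ffwwk ylm bhin rzhk
Hunk 2: at line 1 remove [iutk,vdkm,ffwwk] add [ulxzc,nciuc,dkaow] -> 8 lines: nssyp erwmc ulxzc nciuc dkaow ylm bhin rzhk
Hunk 3: at line 5 remove [ylm,bhin] add [blegm,rmdf,hlj] -> 9 lines: nssyp erwmc ulxzc nciuc dkaow blegm rmdf hlj rzhk
Hunk 4: at line 1 remove [ulxzc,nciuc,dkaow] add [xnopx] -> 7 lines: nssyp erwmc xnopx blegm rmdf hlj rzhk
Hunk 5: at line 2 remove [blegm] add [summi,znqh,mes] -> 9 lines: nssyp erwmc xnopx summi znqh mes rmdf hlj rzhk

Answer: nssyp
erwmc
xnopx
summi
znqh
mes
rmdf
hlj
rzhk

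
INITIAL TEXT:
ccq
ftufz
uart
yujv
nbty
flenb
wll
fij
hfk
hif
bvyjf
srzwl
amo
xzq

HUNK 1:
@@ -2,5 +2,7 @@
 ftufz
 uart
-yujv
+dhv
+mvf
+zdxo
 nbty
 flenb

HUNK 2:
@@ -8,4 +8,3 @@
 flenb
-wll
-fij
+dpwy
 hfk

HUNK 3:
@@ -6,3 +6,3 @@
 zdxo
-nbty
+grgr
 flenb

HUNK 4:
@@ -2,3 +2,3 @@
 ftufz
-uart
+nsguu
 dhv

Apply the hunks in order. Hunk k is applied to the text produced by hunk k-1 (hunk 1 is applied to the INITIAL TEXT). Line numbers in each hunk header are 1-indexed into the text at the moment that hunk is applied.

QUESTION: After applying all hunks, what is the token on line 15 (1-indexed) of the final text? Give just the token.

Answer: xzq

Derivation:
Hunk 1: at line 2 remove [yujv] add [dhv,mvf,zdxo] -> 16 lines: ccq ftufz uart dhv mvf zdxo nbty flenb wll fij hfk hif bvyjf srzwl amo xzq
Hunk 2: at line 8 remove [wll,fij] add [dpwy] -> 15 lines: ccq ftufz uart dhv mvf zdxo nbty flenb dpwy hfk hif bvyjf srzwl amo xzq
Hunk 3: at line 6 remove [nbty] add [grgr] -> 15 lines: ccq ftufz uart dhv mvf zdxo grgr flenb dpwy hfk hif bvyjf srzwl amo xzq
Hunk 4: at line 2 remove [uart] add [nsguu] -> 15 lines: ccq ftufz nsguu dhv mvf zdxo grgr flenb dpwy hfk hif bvyjf srzwl amo xzq
Final line 15: xzq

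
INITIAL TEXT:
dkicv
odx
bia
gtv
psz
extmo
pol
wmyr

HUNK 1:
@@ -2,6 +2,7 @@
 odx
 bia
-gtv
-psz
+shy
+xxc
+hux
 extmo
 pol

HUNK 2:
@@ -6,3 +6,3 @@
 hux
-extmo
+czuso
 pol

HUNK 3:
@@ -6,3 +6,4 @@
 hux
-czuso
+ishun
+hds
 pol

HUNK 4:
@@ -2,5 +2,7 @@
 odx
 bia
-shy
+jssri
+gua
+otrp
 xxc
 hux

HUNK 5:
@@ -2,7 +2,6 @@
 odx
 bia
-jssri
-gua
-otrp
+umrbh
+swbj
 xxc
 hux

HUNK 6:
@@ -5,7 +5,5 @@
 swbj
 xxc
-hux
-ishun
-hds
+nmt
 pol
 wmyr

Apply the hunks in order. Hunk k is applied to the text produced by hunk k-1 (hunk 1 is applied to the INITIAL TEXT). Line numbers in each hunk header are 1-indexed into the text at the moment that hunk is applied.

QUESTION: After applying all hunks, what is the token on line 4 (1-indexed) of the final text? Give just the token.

Answer: umrbh

Derivation:
Hunk 1: at line 2 remove [gtv,psz] add [shy,xxc,hux] -> 9 lines: dkicv odx bia shy xxc hux extmo pol wmyr
Hunk 2: at line 6 remove [extmo] add [czuso] -> 9 lines: dkicv odx bia shy xxc hux czuso pol wmyr
Hunk 3: at line 6 remove [czuso] add [ishun,hds] -> 10 lines: dkicv odx bia shy xxc hux ishun hds pol wmyr
Hunk 4: at line 2 remove [shy] add [jssri,gua,otrp] -> 12 lines: dkicv odx bia jssri gua otrp xxc hux ishun hds pol wmyr
Hunk 5: at line 2 remove [jssri,gua,otrp] add [umrbh,swbj] -> 11 lines: dkicv odx bia umrbh swbj xxc hux ishun hds pol wmyr
Hunk 6: at line 5 remove [hux,ishun,hds] add [nmt] -> 9 lines: dkicv odx bia umrbh swbj xxc nmt pol wmyr
Final line 4: umrbh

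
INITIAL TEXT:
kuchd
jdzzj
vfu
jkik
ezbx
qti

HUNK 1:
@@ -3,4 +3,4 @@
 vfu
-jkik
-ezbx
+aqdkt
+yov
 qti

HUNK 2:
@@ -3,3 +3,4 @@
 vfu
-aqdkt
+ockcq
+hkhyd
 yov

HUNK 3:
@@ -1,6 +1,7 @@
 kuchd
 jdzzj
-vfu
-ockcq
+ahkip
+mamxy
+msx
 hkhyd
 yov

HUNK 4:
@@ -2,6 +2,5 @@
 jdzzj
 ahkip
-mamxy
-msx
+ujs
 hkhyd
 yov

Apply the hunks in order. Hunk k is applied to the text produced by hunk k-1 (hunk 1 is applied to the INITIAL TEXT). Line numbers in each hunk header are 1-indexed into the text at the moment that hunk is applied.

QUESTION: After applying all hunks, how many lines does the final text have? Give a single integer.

Answer: 7

Derivation:
Hunk 1: at line 3 remove [jkik,ezbx] add [aqdkt,yov] -> 6 lines: kuchd jdzzj vfu aqdkt yov qti
Hunk 2: at line 3 remove [aqdkt] add [ockcq,hkhyd] -> 7 lines: kuchd jdzzj vfu ockcq hkhyd yov qti
Hunk 3: at line 1 remove [vfu,ockcq] add [ahkip,mamxy,msx] -> 8 lines: kuchd jdzzj ahkip mamxy msx hkhyd yov qti
Hunk 4: at line 2 remove [mamxy,msx] add [ujs] -> 7 lines: kuchd jdzzj ahkip ujs hkhyd yov qti
Final line count: 7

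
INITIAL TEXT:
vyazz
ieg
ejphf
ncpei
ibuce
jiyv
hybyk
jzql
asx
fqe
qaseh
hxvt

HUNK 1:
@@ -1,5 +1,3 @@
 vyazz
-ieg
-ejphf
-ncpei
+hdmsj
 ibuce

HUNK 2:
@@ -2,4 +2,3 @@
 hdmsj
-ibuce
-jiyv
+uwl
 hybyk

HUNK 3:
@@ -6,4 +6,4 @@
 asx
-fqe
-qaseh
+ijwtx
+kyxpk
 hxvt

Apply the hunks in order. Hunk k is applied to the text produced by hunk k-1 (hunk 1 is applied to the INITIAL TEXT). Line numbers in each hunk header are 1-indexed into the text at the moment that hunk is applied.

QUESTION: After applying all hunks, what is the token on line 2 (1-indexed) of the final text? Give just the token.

Hunk 1: at line 1 remove [ieg,ejphf,ncpei] add [hdmsj] -> 10 lines: vyazz hdmsj ibuce jiyv hybyk jzql asx fqe qaseh hxvt
Hunk 2: at line 2 remove [ibuce,jiyv] add [uwl] -> 9 lines: vyazz hdmsj uwl hybyk jzql asx fqe qaseh hxvt
Hunk 3: at line 6 remove [fqe,qaseh] add [ijwtx,kyxpk] -> 9 lines: vyazz hdmsj uwl hybyk jzql asx ijwtx kyxpk hxvt
Final line 2: hdmsj

Answer: hdmsj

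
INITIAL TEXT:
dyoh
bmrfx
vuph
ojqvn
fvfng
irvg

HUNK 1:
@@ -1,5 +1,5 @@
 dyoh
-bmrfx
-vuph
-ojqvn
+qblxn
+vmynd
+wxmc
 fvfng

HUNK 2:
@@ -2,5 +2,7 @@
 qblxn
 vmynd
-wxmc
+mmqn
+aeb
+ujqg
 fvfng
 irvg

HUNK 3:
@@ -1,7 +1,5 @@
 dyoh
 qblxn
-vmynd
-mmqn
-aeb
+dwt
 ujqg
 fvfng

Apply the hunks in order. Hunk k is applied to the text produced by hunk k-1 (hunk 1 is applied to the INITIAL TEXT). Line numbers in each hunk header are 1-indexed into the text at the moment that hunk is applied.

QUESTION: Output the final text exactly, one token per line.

Answer: dyoh
qblxn
dwt
ujqg
fvfng
irvg

Derivation:
Hunk 1: at line 1 remove [bmrfx,vuph,ojqvn] add [qblxn,vmynd,wxmc] -> 6 lines: dyoh qblxn vmynd wxmc fvfng irvg
Hunk 2: at line 2 remove [wxmc] add [mmqn,aeb,ujqg] -> 8 lines: dyoh qblxn vmynd mmqn aeb ujqg fvfng irvg
Hunk 3: at line 1 remove [vmynd,mmqn,aeb] add [dwt] -> 6 lines: dyoh qblxn dwt ujqg fvfng irvg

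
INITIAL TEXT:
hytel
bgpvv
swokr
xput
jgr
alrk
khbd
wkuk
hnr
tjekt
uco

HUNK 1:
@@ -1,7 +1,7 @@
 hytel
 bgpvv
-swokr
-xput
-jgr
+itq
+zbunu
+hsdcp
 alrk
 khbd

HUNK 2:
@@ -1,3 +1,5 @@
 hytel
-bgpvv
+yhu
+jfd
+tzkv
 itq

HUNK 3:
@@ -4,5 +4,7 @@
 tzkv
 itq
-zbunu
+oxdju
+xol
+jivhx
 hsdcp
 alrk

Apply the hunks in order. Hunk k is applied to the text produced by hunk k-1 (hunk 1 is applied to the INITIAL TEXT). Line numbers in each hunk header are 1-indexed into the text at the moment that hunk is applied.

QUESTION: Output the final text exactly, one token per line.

Answer: hytel
yhu
jfd
tzkv
itq
oxdju
xol
jivhx
hsdcp
alrk
khbd
wkuk
hnr
tjekt
uco

Derivation:
Hunk 1: at line 1 remove [swokr,xput,jgr] add [itq,zbunu,hsdcp] -> 11 lines: hytel bgpvv itq zbunu hsdcp alrk khbd wkuk hnr tjekt uco
Hunk 2: at line 1 remove [bgpvv] add [yhu,jfd,tzkv] -> 13 lines: hytel yhu jfd tzkv itq zbunu hsdcp alrk khbd wkuk hnr tjekt uco
Hunk 3: at line 4 remove [zbunu] add [oxdju,xol,jivhx] -> 15 lines: hytel yhu jfd tzkv itq oxdju xol jivhx hsdcp alrk khbd wkuk hnr tjekt uco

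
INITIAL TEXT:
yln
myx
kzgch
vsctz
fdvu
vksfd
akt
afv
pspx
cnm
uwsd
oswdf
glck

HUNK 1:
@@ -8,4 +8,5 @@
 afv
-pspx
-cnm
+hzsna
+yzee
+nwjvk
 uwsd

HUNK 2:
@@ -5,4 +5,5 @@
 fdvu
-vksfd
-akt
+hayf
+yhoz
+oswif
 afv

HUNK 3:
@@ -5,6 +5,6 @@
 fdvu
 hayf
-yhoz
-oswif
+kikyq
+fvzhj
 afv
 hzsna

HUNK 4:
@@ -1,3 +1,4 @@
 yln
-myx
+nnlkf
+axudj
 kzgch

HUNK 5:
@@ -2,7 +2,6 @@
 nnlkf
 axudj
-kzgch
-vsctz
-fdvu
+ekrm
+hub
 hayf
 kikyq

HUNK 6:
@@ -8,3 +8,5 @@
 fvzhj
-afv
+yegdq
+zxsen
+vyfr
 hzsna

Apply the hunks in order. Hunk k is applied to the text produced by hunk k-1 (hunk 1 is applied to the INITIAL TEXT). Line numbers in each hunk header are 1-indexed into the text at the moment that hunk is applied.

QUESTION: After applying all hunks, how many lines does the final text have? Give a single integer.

Hunk 1: at line 8 remove [pspx,cnm] add [hzsna,yzee,nwjvk] -> 14 lines: yln myx kzgch vsctz fdvu vksfd akt afv hzsna yzee nwjvk uwsd oswdf glck
Hunk 2: at line 5 remove [vksfd,akt] add [hayf,yhoz,oswif] -> 15 lines: yln myx kzgch vsctz fdvu hayf yhoz oswif afv hzsna yzee nwjvk uwsd oswdf glck
Hunk 3: at line 5 remove [yhoz,oswif] add [kikyq,fvzhj] -> 15 lines: yln myx kzgch vsctz fdvu hayf kikyq fvzhj afv hzsna yzee nwjvk uwsd oswdf glck
Hunk 4: at line 1 remove [myx] add [nnlkf,axudj] -> 16 lines: yln nnlkf axudj kzgch vsctz fdvu hayf kikyq fvzhj afv hzsna yzee nwjvk uwsd oswdf glck
Hunk 5: at line 2 remove [kzgch,vsctz,fdvu] add [ekrm,hub] -> 15 lines: yln nnlkf axudj ekrm hub hayf kikyq fvzhj afv hzsna yzee nwjvk uwsd oswdf glck
Hunk 6: at line 8 remove [afv] add [yegdq,zxsen,vyfr] -> 17 lines: yln nnlkf axudj ekrm hub hayf kikyq fvzhj yegdq zxsen vyfr hzsna yzee nwjvk uwsd oswdf glck
Final line count: 17

Answer: 17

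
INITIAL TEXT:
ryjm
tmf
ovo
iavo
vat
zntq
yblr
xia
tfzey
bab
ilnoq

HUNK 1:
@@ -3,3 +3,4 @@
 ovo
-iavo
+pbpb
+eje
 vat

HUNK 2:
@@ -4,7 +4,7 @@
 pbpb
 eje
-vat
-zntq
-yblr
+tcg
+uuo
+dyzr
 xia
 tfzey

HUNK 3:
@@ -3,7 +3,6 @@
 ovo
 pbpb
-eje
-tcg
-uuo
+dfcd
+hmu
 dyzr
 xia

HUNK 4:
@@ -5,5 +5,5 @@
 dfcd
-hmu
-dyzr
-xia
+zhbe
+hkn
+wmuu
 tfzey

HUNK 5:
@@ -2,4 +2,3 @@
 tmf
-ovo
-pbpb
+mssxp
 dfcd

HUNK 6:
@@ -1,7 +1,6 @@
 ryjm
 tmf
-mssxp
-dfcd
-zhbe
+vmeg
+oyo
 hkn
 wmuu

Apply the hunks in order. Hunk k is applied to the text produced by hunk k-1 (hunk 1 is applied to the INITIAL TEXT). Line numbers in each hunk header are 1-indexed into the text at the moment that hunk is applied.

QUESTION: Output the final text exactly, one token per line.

Hunk 1: at line 3 remove [iavo] add [pbpb,eje] -> 12 lines: ryjm tmf ovo pbpb eje vat zntq yblr xia tfzey bab ilnoq
Hunk 2: at line 4 remove [vat,zntq,yblr] add [tcg,uuo,dyzr] -> 12 lines: ryjm tmf ovo pbpb eje tcg uuo dyzr xia tfzey bab ilnoq
Hunk 3: at line 3 remove [eje,tcg,uuo] add [dfcd,hmu] -> 11 lines: ryjm tmf ovo pbpb dfcd hmu dyzr xia tfzey bab ilnoq
Hunk 4: at line 5 remove [hmu,dyzr,xia] add [zhbe,hkn,wmuu] -> 11 lines: ryjm tmf ovo pbpb dfcd zhbe hkn wmuu tfzey bab ilnoq
Hunk 5: at line 2 remove [ovo,pbpb] add [mssxp] -> 10 lines: ryjm tmf mssxp dfcd zhbe hkn wmuu tfzey bab ilnoq
Hunk 6: at line 1 remove [mssxp,dfcd,zhbe] add [vmeg,oyo] -> 9 lines: ryjm tmf vmeg oyo hkn wmuu tfzey bab ilnoq

Answer: ryjm
tmf
vmeg
oyo
hkn
wmuu
tfzey
bab
ilnoq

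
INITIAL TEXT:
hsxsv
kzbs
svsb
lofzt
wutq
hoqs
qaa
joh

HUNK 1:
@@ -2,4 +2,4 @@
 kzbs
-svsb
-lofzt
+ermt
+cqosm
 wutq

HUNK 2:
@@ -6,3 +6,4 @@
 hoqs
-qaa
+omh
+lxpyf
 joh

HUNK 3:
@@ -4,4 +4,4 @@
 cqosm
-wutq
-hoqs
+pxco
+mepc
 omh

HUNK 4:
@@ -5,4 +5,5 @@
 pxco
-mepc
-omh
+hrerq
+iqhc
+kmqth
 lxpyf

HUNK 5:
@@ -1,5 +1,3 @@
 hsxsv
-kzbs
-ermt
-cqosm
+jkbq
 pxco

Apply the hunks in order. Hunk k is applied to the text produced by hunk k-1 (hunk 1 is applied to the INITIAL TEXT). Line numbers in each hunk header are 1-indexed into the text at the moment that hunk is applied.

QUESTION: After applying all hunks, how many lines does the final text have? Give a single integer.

Answer: 8

Derivation:
Hunk 1: at line 2 remove [svsb,lofzt] add [ermt,cqosm] -> 8 lines: hsxsv kzbs ermt cqosm wutq hoqs qaa joh
Hunk 2: at line 6 remove [qaa] add [omh,lxpyf] -> 9 lines: hsxsv kzbs ermt cqosm wutq hoqs omh lxpyf joh
Hunk 3: at line 4 remove [wutq,hoqs] add [pxco,mepc] -> 9 lines: hsxsv kzbs ermt cqosm pxco mepc omh lxpyf joh
Hunk 4: at line 5 remove [mepc,omh] add [hrerq,iqhc,kmqth] -> 10 lines: hsxsv kzbs ermt cqosm pxco hrerq iqhc kmqth lxpyf joh
Hunk 5: at line 1 remove [kzbs,ermt,cqosm] add [jkbq] -> 8 lines: hsxsv jkbq pxco hrerq iqhc kmqth lxpyf joh
Final line count: 8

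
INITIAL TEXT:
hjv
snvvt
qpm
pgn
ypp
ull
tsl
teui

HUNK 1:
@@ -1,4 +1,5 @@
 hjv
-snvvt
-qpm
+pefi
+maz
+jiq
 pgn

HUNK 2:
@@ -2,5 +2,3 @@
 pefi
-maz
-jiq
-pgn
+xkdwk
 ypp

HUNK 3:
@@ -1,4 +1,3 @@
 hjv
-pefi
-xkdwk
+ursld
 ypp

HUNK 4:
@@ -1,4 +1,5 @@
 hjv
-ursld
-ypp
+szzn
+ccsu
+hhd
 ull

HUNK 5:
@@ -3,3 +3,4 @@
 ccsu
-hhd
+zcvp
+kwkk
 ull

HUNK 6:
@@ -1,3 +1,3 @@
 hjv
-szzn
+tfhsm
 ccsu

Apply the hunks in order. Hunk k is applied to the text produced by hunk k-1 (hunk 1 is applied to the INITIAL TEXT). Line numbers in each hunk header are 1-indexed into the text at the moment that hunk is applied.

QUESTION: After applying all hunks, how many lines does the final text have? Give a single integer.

Hunk 1: at line 1 remove [snvvt,qpm] add [pefi,maz,jiq] -> 9 lines: hjv pefi maz jiq pgn ypp ull tsl teui
Hunk 2: at line 2 remove [maz,jiq,pgn] add [xkdwk] -> 7 lines: hjv pefi xkdwk ypp ull tsl teui
Hunk 3: at line 1 remove [pefi,xkdwk] add [ursld] -> 6 lines: hjv ursld ypp ull tsl teui
Hunk 4: at line 1 remove [ursld,ypp] add [szzn,ccsu,hhd] -> 7 lines: hjv szzn ccsu hhd ull tsl teui
Hunk 5: at line 3 remove [hhd] add [zcvp,kwkk] -> 8 lines: hjv szzn ccsu zcvp kwkk ull tsl teui
Hunk 6: at line 1 remove [szzn] add [tfhsm] -> 8 lines: hjv tfhsm ccsu zcvp kwkk ull tsl teui
Final line count: 8

Answer: 8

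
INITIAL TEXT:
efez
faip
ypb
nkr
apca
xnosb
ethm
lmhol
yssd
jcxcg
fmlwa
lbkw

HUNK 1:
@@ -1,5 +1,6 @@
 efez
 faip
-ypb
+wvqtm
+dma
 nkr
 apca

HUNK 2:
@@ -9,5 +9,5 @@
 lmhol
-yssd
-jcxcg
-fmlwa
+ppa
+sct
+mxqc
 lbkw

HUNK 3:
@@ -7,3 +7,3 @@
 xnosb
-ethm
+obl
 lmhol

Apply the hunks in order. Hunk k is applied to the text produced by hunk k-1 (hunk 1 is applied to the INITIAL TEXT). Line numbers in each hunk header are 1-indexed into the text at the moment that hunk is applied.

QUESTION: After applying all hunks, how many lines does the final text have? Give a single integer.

Hunk 1: at line 1 remove [ypb] add [wvqtm,dma] -> 13 lines: efez faip wvqtm dma nkr apca xnosb ethm lmhol yssd jcxcg fmlwa lbkw
Hunk 2: at line 9 remove [yssd,jcxcg,fmlwa] add [ppa,sct,mxqc] -> 13 lines: efez faip wvqtm dma nkr apca xnosb ethm lmhol ppa sct mxqc lbkw
Hunk 3: at line 7 remove [ethm] add [obl] -> 13 lines: efez faip wvqtm dma nkr apca xnosb obl lmhol ppa sct mxqc lbkw
Final line count: 13

Answer: 13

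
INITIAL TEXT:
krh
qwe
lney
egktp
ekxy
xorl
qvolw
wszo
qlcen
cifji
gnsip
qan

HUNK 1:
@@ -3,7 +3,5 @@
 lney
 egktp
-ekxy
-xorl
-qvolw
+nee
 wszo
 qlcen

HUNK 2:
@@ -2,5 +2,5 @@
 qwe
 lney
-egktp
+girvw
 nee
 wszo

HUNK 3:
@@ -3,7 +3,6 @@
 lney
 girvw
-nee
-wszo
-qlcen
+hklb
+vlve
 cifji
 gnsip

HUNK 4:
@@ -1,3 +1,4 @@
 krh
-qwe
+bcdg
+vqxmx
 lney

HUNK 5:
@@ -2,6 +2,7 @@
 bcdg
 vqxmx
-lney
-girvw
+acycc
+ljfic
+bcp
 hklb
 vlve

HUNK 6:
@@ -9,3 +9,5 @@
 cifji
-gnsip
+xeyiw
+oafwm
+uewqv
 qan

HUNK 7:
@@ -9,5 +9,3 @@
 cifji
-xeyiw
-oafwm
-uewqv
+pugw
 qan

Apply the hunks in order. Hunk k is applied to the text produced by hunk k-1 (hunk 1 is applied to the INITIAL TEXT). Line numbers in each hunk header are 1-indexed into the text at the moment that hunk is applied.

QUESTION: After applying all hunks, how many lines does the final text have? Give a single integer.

Hunk 1: at line 3 remove [ekxy,xorl,qvolw] add [nee] -> 10 lines: krh qwe lney egktp nee wszo qlcen cifji gnsip qan
Hunk 2: at line 2 remove [egktp] add [girvw] -> 10 lines: krh qwe lney girvw nee wszo qlcen cifji gnsip qan
Hunk 3: at line 3 remove [nee,wszo,qlcen] add [hklb,vlve] -> 9 lines: krh qwe lney girvw hklb vlve cifji gnsip qan
Hunk 4: at line 1 remove [qwe] add [bcdg,vqxmx] -> 10 lines: krh bcdg vqxmx lney girvw hklb vlve cifji gnsip qan
Hunk 5: at line 2 remove [lney,girvw] add [acycc,ljfic,bcp] -> 11 lines: krh bcdg vqxmx acycc ljfic bcp hklb vlve cifji gnsip qan
Hunk 6: at line 9 remove [gnsip] add [xeyiw,oafwm,uewqv] -> 13 lines: krh bcdg vqxmx acycc ljfic bcp hklb vlve cifji xeyiw oafwm uewqv qan
Hunk 7: at line 9 remove [xeyiw,oafwm,uewqv] add [pugw] -> 11 lines: krh bcdg vqxmx acycc ljfic bcp hklb vlve cifji pugw qan
Final line count: 11

Answer: 11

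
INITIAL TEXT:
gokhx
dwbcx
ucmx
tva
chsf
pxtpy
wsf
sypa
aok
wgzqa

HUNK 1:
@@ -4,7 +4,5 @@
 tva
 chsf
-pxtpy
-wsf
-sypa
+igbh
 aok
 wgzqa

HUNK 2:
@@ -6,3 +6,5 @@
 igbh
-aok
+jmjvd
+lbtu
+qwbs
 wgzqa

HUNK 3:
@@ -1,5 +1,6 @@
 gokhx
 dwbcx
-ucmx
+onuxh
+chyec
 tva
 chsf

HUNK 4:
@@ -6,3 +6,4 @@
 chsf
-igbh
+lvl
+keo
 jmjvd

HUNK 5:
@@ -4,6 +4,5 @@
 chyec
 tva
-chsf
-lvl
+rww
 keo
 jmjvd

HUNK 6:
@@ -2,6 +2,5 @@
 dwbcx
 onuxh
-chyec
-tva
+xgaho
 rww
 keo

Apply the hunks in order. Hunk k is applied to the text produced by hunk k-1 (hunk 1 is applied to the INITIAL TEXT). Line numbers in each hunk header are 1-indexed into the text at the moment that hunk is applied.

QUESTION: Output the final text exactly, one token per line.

Hunk 1: at line 4 remove [pxtpy,wsf,sypa] add [igbh] -> 8 lines: gokhx dwbcx ucmx tva chsf igbh aok wgzqa
Hunk 2: at line 6 remove [aok] add [jmjvd,lbtu,qwbs] -> 10 lines: gokhx dwbcx ucmx tva chsf igbh jmjvd lbtu qwbs wgzqa
Hunk 3: at line 1 remove [ucmx] add [onuxh,chyec] -> 11 lines: gokhx dwbcx onuxh chyec tva chsf igbh jmjvd lbtu qwbs wgzqa
Hunk 4: at line 6 remove [igbh] add [lvl,keo] -> 12 lines: gokhx dwbcx onuxh chyec tva chsf lvl keo jmjvd lbtu qwbs wgzqa
Hunk 5: at line 4 remove [chsf,lvl] add [rww] -> 11 lines: gokhx dwbcx onuxh chyec tva rww keo jmjvd lbtu qwbs wgzqa
Hunk 6: at line 2 remove [chyec,tva] add [xgaho] -> 10 lines: gokhx dwbcx onuxh xgaho rww keo jmjvd lbtu qwbs wgzqa

Answer: gokhx
dwbcx
onuxh
xgaho
rww
keo
jmjvd
lbtu
qwbs
wgzqa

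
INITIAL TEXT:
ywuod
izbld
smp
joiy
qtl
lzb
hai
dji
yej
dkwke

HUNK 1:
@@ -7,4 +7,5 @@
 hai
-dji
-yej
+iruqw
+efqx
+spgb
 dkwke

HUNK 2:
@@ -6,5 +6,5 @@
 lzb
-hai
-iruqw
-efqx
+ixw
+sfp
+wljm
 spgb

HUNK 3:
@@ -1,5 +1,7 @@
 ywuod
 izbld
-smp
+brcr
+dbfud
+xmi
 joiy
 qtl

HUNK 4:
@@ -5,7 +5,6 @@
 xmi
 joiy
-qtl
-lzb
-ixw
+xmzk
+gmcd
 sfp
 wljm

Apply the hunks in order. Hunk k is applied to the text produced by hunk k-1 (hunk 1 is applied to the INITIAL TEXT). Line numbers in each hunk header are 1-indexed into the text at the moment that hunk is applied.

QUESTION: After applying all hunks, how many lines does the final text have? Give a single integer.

Answer: 12

Derivation:
Hunk 1: at line 7 remove [dji,yej] add [iruqw,efqx,spgb] -> 11 lines: ywuod izbld smp joiy qtl lzb hai iruqw efqx spgb dkwke
Hunk 2: at line 6 remove [hai,iruqw,efqx] add [ixw,sfp,wljm] -> 11 lines: ywuod izbld smp joiy qtl lzb ixw sfp wljm spgb dkwke
Hunk 3: at line 1 remove [smp] add [brcr,dbfud,xmi] -> 13 lines: ywuod izbld brcr dbfud xmi joiy qtl lzb ixw sfp wljm spgb dkwke
Hunk 4: at line 5 remove [qtl,lzb,ixw] add [xmzk,gmcd] -> 12 lines: ywuod izbld brcr dbfud xmi joiy xmzk gmcd sfp wljm spgb dkwke
Final line count: 12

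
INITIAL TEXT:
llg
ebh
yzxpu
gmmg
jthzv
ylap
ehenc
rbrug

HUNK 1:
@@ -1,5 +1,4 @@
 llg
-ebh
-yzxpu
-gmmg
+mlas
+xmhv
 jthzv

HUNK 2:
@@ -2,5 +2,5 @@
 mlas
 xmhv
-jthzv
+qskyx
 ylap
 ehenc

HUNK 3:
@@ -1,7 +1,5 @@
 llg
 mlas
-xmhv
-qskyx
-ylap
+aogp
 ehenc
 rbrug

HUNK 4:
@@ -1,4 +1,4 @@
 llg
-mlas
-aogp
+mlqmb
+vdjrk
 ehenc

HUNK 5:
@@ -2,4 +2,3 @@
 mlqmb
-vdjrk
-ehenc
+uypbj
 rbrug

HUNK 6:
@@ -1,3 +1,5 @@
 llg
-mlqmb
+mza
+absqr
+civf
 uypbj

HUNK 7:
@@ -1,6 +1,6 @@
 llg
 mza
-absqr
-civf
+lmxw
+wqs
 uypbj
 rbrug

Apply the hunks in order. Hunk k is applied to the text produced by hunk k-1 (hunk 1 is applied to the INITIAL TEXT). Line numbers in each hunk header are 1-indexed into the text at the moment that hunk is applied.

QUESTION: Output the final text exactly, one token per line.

Answer: llg
mza
lmxw
wqs
uypbj
rbrug

Derivation:
Hunk 1: at line 1 remove [ebh,yzxpu,gmmg] add [mlas,xmhv] -> 7 lines: llg mlas xmhv jthzv ylap ehenc rbrug
Hunk 2: at line 2 remove [jthzv] add [qskyx] -> 7 lines: llg mlas xmhv qskyx ylap ehenc rbrug
Hunk 3: at line 1 remove [xmhv,qskyx,ylap] add [aogp] -> 5 lines: llg mlas aogp ehenc rbrug
Hunk 4: at line 1 remove [mlas,aogp] add [mlqmb,vdjrk] -> 5 lines: llg mlqmb vdjrk ehenc rbrug
Hunk 5: at line 2 remove [vdjrk,ehenc] add [uypbj] -> 4 lines: llg mlqmb uypbj rbrug
Hunk 6: at line 1 remove [mlqmb] add [mza,absqr,civf] -> 6 lines: llg mza absqr civf uypbj rbrug
Hunk 7: at line 1 remove [absqr,civf] add [lmxw,wqs] -> 6 lines: llg mza lmxw wqs uypbj rbrug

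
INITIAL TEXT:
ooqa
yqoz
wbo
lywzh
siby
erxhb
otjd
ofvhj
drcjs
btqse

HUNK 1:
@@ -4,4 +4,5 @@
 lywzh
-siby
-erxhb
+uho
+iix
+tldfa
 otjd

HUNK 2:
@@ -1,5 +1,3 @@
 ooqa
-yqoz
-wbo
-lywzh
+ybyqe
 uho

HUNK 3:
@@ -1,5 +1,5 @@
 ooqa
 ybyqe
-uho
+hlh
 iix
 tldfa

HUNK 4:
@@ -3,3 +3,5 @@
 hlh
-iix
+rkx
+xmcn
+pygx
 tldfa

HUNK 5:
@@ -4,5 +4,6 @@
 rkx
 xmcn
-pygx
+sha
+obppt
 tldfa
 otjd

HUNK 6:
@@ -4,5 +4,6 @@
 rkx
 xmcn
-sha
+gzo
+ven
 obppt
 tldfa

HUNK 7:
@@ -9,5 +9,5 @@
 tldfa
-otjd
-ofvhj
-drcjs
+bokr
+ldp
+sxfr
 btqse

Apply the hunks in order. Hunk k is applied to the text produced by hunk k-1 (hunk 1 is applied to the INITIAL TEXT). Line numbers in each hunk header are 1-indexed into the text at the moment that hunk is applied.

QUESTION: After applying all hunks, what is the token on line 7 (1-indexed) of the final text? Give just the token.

Hunk 1: at line 4 remove [siby,erxhb] add [uho,iix,tldfa] -> 11 lines: ooqa yqoz wbo lywzh uho iix tldfa otjd ofvhj drcjs btqse
Hunk 2: at line 1 remove [yqoz,wbo,lywzh] add [ybyqe] -> 9 lines: ooqa ybyqe uho iix tldfa otjd ofvhj drcjs btqse
Hunk 3: at line 1 remove [uho] add [hlh] -> 9 lines: ooqa ybyqe hlh iix tldfa otjd ofvhj drcjs btqse
Hunk 4: at line 3 remove [iix] add [rkx,xmcn,pygx] -> 11 lines: ooqa ybyqe hlh rkx xmcn pygx tldfa otjd ofvhj drcjs btqse
Hunk 5: at line 4 remove [pygx] add [sha,obppt] -> 12 lines: ooqa ybyqe hlh rkx xmcn sha obppt tldfa otjd ofvhj drcjs btqse
Hunk 6: at line 4 remove [sha] add [gzo,ven] -> 13 lines: ooqa ybyqe hlh rkx xmcn gzo ven obppt tldfa otjd ofvhj drcjs btqse
Hunk 7: at line 9 remove [otjd,ofvhj,drcjs] add [bokr,ldp,sxfr] -> 13 lines: ooqa ybyqe hlh rkx xmcn gzo ven obppt tldfa bokr ldp sxfr btqse
Final line 7: ven

Answer: ven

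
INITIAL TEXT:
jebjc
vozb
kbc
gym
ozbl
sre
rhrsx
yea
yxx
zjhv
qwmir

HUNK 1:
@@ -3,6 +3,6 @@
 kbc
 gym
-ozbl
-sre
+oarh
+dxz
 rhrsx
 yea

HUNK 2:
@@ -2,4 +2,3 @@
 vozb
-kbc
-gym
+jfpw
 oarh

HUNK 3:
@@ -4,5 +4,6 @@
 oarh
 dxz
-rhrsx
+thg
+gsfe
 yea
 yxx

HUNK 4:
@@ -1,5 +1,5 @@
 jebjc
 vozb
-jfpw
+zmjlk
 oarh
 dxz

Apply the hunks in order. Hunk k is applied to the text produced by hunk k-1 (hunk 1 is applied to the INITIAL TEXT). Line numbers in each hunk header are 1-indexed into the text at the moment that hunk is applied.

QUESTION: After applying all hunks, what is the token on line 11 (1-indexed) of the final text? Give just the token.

Answer: qwmir

Derivation:
Hunk 1: at line 3 remove [ozbl,sre] add [oarh,dxz] -> 11 lines: jebjc vozb kbc gym oarh dxz rhrsx yea yxx zjhv qwmir
Hunk 2: at line 2 remove [kbc,gym] add [jfpw] -> 10 lines: jebjc vozb jfpw oarh dxz rhrsx yea yxx zjhv qwmir
Hunk 3: at line 4 remove [rhrsx] add [thg,gsfe] -> 11 lines: jebjc vozb jfpw oarh dxz thg gsfe yea yxx zjhv qwmir
Hunk 4: at line 1 remove [jfpw] add [zmjlk] -> 11 lines: jebjc vozb zmjlk oarh dxz thg gsfe yea yxx zjhv qwmir
Final line 11: qwmir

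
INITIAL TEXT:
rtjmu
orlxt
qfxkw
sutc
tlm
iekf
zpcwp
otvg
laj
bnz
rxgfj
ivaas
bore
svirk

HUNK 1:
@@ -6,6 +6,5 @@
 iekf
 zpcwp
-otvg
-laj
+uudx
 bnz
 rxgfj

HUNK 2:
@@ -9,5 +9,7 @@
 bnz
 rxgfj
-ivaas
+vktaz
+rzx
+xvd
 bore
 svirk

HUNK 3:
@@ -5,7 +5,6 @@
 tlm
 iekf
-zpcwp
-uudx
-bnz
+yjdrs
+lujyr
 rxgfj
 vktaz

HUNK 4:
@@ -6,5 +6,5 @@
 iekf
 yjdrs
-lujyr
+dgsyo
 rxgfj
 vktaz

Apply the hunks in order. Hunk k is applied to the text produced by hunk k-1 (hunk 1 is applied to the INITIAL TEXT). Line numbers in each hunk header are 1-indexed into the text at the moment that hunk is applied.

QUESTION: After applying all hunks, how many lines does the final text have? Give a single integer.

Hunk 1: at line 6 remove [otvg,laj] add [uudx] -> 13 lines: rtjmu orlxt qfxkw sutc tlm iekf zpcwp uudx bnz rxgfj ivaas bore svirk
Hunk 2: at line 9 remove [ivaas] add [vktaz,rzx,xvd] -> 15 lines: rtjmu orlxt qfxkw sutc tlm iekf zpcwp uudx bnz rxgfj vktaz rzx xvd bore svirk
Hunk 3: at line 5 remove [zpcwp,uudx,bnz] add [yjdrs,lujyr] -> 14 lines: rtjmu orlxt qfxkw sutc tlm iekf yjdrs lujyr rxgfj vktaz rzx xvd bore svirk
Hunk 4: at line 6 remove [lujyr] add [dgsyo] -> 14 lines: rtjmu orlxt qfxkw sutc tlm iekf yjdrs dgsyo rxgfj vktaz rzx xvd bore svirk
Final line count: 14

Answer: 14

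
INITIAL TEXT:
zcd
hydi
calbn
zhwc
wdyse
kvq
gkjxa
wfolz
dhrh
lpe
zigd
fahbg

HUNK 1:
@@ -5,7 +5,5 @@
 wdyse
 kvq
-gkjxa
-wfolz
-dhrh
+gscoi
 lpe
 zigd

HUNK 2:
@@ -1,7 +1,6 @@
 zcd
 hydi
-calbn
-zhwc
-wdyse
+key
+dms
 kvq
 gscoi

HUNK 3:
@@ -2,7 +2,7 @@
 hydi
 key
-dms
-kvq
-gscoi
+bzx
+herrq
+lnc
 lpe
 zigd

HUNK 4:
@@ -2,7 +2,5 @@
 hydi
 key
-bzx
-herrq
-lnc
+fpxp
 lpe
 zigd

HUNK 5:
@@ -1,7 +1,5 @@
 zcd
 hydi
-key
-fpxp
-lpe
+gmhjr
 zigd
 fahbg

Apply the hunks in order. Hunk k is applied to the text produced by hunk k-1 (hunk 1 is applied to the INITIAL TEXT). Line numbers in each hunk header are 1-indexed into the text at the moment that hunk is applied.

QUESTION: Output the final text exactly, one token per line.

Answer: zcd
hydi
gmhjr
zigd
fahbg

Derivation:
Hunk 1: at line 5 remove [gkjxa,wfolz,dhrh] add [gscoi] -> 10 lines: zcd hydi calbn zhwc wdyse kvq gscoi lpe zigd fahbg
Hunk 2: at line 1 remove [calbn,zhwc,wdyse] add [key,dms] -> 9 lines: zcd hydi key dms kvq gscoi lpe zigd fahbg
Hunk 3: at line 2 remove [dms,kvq,gscoi] add [bzx,herrq,lnc] -> 9 lines: zcd hydi key bzx herrq lnc lpe zigd fahbg
Hunk 4: at line 2 remove [bzx,herrq,lnc] add [fpxp] -> 7 lines: zcd hydi key fpxp lpe zigd fahbg
Hunk 5: at line 1 remove [key,fpxp,lpe] add [gmhjr] -> 5 lines: zcd hydi gmhjr zigd fahbg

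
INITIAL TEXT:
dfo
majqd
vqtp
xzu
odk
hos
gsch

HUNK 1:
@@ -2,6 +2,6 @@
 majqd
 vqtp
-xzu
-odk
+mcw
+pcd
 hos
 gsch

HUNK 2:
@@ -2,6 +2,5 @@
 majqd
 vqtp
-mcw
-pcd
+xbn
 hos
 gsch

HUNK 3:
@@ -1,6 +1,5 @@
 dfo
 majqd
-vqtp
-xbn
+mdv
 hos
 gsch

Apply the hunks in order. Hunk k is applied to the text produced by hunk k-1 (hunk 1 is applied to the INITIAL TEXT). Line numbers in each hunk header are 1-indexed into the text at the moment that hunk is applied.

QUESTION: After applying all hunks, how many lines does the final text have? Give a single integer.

Answer: 5

Derivation:
Hunk 1: at line 2 remove [xzu,odk] add [mcw,pcd] -> 7 lines: dfo majqd vqtp mcw pcd hos gsch
Hunk 2: at line 2 remove [mcw,pcd] add [xbn] -> 6 lines: dfo majqd vqtp xbn hos gsch
Hunk 3: at line 1 remove [vqtp,xbn] add [mdv] -> 5 lines: dfo majqd mdv hos gsch
Final line count: 5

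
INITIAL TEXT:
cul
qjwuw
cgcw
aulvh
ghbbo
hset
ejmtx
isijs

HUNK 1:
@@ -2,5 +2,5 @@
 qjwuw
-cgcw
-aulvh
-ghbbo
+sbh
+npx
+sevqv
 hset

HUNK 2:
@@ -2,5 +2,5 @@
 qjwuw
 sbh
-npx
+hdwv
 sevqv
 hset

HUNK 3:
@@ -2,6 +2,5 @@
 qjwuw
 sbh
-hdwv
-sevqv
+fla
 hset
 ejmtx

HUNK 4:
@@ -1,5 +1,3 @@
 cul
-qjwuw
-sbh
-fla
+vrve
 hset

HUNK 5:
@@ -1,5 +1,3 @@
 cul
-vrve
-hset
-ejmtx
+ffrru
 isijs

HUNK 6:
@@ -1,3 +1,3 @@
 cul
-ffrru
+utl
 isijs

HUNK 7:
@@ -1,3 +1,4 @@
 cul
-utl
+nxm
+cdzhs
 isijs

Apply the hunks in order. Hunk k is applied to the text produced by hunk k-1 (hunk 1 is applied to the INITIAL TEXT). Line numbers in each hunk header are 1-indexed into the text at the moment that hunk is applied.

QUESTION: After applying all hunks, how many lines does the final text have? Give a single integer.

Hunk 1: at line 2 remove [cgcw,aulvh,ghbbo] add [sbh,npx,sevqv] -> 8 lines: cul qjwuw sbh npx sevqv hset ejmtx isijs
Hunk 2: at line 2 remove [npx] add [hdwv] -> 8 lines: cul qjwuw sbh hdwv sevqv hset ejmtx isijs
Hunk 3: at line 2 remove [hdwv,sevqv] add [fla] -> 7 lines: cul qjwuw sbh fla hset ejmtx isijs
Hunk 4: at line 1 remove [qjwuw,sbh,fla] add [vrve] -> 5 lines: cul vrve hset ejmtx isijs
Hunk 5: at line 1 remove [vrve,hset,ejmtx] add [ffrru] -> 3 lines: cul ffrru isijs
Hunk 6: at line 1 remove [ffrru] add [utl] -> 3 lines: cul utl isijs
Hunk 7: at line 1 remove [utl] add [nxm,cdzhs] -> 4 lines: cul nxm cdzhs isijs
Final line count: 4

Answer: 4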